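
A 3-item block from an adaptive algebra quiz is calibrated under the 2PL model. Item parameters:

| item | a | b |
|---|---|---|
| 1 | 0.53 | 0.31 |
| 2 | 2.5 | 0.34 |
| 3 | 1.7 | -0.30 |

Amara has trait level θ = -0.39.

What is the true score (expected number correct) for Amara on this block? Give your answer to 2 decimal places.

1.01

P(θ) = 1 / (1 + exp(−a(θ − b)))
P_1 = 1/(1+e^{0.3710}) = 0.4083
P_2 = 1/(1+e^{1.8250}) = 0.1388
P_3 = 1/(1+e^{0.1530}) = 0.4618
E[score] = 0.4083 + 0.1388 + 0.4618 = 1.0090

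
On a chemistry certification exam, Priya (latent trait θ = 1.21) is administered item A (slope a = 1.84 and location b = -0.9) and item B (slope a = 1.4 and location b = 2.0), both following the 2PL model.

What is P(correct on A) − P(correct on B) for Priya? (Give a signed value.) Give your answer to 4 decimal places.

P(θ) = 1 / (1 + exp(−a(θ − b)))
P_A = 0.9798
P_B = 0.2486
P_A − P_B = 0.7312

0.7312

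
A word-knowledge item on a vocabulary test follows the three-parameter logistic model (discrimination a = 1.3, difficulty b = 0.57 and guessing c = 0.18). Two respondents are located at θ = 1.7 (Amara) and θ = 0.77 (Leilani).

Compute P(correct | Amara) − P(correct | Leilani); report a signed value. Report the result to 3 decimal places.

P(θ) = c + (1 − c) · 1 / (1 + exp(−a(θ − b)))
P(Amara) = 0.8466  [exponent 1.4690]
P(Leilani) = 0.6430  [exponent 0.2600]
Difference = 0.8466 − 0.6430 = 0.2036

0.204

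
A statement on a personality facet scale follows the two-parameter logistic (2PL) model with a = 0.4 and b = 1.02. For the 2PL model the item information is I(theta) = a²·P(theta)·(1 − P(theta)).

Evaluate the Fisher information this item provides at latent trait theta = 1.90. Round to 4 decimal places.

0.0388

P = 1/(1+e^{-0.3520}) = 0.5871
P(1−P) = 0.5871 × 0.4129 = 0.2424
I = a² × P(1−P) = 0.4² × 0.2424 = 0.03879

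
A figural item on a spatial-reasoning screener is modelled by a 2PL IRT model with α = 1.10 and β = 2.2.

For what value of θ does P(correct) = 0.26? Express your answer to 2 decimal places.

P(θ) = 1 / (1 + exp(−α(θ − β)))
logit = ln(0.2600/0.7400) = -1.0460
θ = β + logit/(α) = 2.2 + (-1.0460)/1.1000 = 1.2491

1.25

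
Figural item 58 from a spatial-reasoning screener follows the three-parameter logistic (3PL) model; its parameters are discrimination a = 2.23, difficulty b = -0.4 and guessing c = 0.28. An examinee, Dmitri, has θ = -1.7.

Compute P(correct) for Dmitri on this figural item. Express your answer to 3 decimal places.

0.318

P(θ) = c + (1 − c) · 1 / (1 + exp(−a(θ − b)))
Exponent: 2.23 × (-1.7 − (-0.4)) = -2.8990
1/(1 + e^{2.8990}) = 0.0522
P = 0.28 + 0.72 × 0.0522 = 0.3176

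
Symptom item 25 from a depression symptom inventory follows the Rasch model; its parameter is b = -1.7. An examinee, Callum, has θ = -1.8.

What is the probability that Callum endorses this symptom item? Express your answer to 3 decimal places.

0.475

P(θ) = 1 / (1 + exp(−(θ − b)))
Exponent: (-1.8 − (-1.7)) = -0.1000
1/(1 + e^{0.1000}) = 0.4750
P = 0.4750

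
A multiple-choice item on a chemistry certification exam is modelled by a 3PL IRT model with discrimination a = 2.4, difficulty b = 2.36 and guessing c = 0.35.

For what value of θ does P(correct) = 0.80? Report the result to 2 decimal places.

P(θ) = c + (1 − c) · 1 / (1 + exp(−a(θ − b)))
Remove guessing floor: (0.80 − 0.35)/(1 − 0.35) = 0.6923
logit = ln(0.6923/0.3077) = 0.8109
θ = b + logit/(a) = 2.36 + 0.8109/2.4000 = 2.6979

2.70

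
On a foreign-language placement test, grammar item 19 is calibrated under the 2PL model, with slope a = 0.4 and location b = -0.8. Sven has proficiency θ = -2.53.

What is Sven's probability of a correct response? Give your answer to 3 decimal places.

P(θ) = 1 / (1 + exp(−a(θ − b)))
Exponent: 0.4 × (-2.53 − (-0.8)) = -0.6920
1/(1 + e^{0.6920}) = 0.3336

0.334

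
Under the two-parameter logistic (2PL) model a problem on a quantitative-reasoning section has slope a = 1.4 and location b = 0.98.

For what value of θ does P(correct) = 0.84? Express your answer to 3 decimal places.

P(θ) = 1 / (1 + exp(−a(θ − b)))
logit = ln(0.8400/0.1600) = 1.6582
θ = b + logit/(a) = 0.98 + 1.6582/1.4000 = 2.1644

2.164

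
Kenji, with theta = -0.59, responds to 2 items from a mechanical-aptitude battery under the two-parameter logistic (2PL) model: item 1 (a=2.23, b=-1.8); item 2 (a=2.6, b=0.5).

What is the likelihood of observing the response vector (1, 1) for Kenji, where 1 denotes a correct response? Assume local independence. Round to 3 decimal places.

0.052

P(theta) = 1 / (1 + exp(−a(theta − b)))
P_1 = 1/(1+e^{-2.6983}) = 0.9369
P_2 = 1/(1+e^{2.8340}) = 0.0555
L = P_1 × P_2 = 0.9369 × 0.0555 = 0.05201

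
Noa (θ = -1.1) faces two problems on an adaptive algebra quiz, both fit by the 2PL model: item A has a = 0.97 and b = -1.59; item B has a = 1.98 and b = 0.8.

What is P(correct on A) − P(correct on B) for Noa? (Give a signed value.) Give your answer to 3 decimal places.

P(θ) = 1 / (1 + exp(−a(θ − b)))
P_A = 0.6166
P_B = 0.0227
P_A − P_B = 0.5939

0.594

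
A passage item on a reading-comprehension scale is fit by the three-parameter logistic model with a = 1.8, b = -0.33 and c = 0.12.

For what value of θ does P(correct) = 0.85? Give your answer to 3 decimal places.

0.549

P(θ) = c + (1 − c) · 1 / (1 + exp(−a(θ − b)))
Remove guessing floor: (0.85 − 0.12)/(1 − 0.12) = 0.8295
logit = ln(0.8295/0.1705) = 1.5824
θ = b + logit/(a) = -0.33 + 1.5824/1.8000 = 0.5491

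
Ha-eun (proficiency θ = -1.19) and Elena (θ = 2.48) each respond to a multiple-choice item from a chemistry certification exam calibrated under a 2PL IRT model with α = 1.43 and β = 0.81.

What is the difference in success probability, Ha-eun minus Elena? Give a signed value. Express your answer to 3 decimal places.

-0.862

P(θ) = 1 / (1 + exp(−α(θ − β)))
P(Ha-eun) = 0.0542  [exponent -2.8600]
P(Elena) = 0.9159  [exponent 2.3881]
Difference = 0.0542 − 0.9159 = -0.8617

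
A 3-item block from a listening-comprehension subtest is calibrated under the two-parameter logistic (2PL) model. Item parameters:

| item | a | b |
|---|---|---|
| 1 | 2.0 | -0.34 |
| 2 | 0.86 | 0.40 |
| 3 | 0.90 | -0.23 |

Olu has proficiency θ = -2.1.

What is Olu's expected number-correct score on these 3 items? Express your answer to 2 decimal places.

0.29

P(θ) = 1 / (1 + exp(−a(θ − b)))
P_1 = 1/(1+e^{3.5200}) = 0.0287
P_2 = 1/(1+e^{2.1500}) = 0.1043
P_3 = 1/(1+e^{1.6830}) = 0.1567
E[score] = 0.0287 + 0.1043 + 0.1567 = 0.2898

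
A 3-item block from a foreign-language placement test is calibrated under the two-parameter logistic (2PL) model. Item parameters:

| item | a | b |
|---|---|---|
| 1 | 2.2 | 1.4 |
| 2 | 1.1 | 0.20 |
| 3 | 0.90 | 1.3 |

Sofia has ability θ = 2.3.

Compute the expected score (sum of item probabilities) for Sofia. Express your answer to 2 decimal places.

P(θ) = 1 / (1 + exp(−a(θ − b)))
P_1 = 1/(1+e^{-1.9800}) = 0.8787
P_2 = 1/(1+e^{-2.3100}) = 0.9097
P_3 = 1/(1+e^{-0.9000}) = 0.7109
E[score] = 0.8787 + 0.9097 + 0.7109 = 2.4993

2.50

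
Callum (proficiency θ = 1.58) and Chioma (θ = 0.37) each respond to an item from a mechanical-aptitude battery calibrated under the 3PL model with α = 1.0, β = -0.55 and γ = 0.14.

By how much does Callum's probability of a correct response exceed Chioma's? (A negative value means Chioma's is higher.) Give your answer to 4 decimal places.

0.1537

P(θ) = γ + (1 − γ) · 1 / (1 + exp(−α(θ − β)))
P(Callum) = 0.9087  [exponent 2.1300]
P(Chioma) = 0.7549  [exponent 0.9200]
Difference = 0.9087 − 0.7549 = 0.1537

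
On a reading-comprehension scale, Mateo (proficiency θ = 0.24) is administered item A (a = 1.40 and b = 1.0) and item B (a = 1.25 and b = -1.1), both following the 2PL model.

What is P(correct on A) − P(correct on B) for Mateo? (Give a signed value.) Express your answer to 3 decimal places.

-0.586

P(θ) = 1 / (1 + exp(−a(θ − b)))
P_A = 0.2565
P_B = 0.8422
P_A − P_B = -0.5857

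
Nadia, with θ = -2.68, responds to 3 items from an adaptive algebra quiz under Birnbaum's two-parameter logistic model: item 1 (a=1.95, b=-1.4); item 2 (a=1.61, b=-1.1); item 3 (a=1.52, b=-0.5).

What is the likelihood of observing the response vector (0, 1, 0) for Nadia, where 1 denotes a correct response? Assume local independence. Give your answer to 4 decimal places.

P(θ) = 1 / (1 + exp(−a(θ − b)))
P_1 = 1/(1+e^{2.4960}) = 0.0761
P_2 = 1/(1+e^{2.5438}) = 0.0728
P_3 = 1/(1+e^{3.3136}) = 0.0351
L = (1−P_1) × P_2 × (1−P_3) = 0.9239 × 0.0728 × 0.9649 = 0.06494

0.0649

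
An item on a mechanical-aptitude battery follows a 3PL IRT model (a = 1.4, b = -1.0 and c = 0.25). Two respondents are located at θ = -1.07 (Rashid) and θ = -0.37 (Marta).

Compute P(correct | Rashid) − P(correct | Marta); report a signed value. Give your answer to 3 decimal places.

P(θ) = c + (1 − c) · 1 / (1 + exp(−a(θ − b)))
P(Rashid) = 0.6066  [exponent -0.0980]
P(Marta) = 0.7804  [exponent 0.8820]
Difference = 0.6066 − 0.7804 = -0.1738

-0.174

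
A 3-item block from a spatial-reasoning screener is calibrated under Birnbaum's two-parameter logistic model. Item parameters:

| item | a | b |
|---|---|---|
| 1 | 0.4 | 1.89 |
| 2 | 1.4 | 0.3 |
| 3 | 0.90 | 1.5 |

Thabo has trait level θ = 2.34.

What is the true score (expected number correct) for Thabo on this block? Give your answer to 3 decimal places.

P(θ) = 1 / (1 + exp(−a(θ − b)))
P_1 = 1/(1+e^{-0.1800}) = 0.5449
P_2 = 1/(1+e^{-2.8560}) = 0.9456
P_3 = 1/(1+e^{-0.7560}) = 0.6805
E[score] = 0.5449 + 0.9456 + 0.6805 = 2.1710

2.171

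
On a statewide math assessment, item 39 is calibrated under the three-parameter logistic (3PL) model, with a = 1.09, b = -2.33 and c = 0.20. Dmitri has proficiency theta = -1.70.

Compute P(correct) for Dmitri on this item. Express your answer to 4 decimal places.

0.7322

P(theta) = c + (1 − c) · 1 / (1 + exp(−a(theta − b)))
Exponent: 1.09 × (-1.70 − (-2.33)) = 0.6867
1/(1 + e^{-0.6867}) = 0.6652
P = 0.20 + 0.80 × 0.6652 = 0.7322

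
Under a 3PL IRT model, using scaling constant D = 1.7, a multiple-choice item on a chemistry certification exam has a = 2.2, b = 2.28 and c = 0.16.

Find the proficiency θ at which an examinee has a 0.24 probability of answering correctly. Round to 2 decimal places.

1.68

P(θ) = c + (1 − c) · 1 / (1 + exp(−D·a(θ − b)))
Remove guessing floor: (0.24 − 0.16)/(1 − 0.16) = 0.0952
logit = ln(0.0952/0.9048) = -2.2513
θ = b + logit/(1.7·a) = 2.28 + (-2.2513)/3.7400 = 1.6781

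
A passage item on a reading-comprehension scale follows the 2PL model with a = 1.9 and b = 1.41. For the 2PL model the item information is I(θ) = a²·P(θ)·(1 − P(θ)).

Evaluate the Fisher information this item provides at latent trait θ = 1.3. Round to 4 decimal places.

P = 1/(1+e^{0.2090}) = 0.4479
P(1−P) = 0.4479 × 0.5521 = 0.2473
I = a² × P(1−P) = 1.9² × 0.2473 = 0.89272

0.8927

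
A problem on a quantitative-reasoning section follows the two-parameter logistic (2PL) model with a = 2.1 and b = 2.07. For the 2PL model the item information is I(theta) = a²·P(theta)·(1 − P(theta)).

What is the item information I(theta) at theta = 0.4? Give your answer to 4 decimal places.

0.1247

P = 1/(1+e^{3.5070}) = 0.0291
P(1−P) = 0.0291 × 0.9709 = 0.0283
I = a² × P(1−P) = 2.1² × 0.0283 = 0.12465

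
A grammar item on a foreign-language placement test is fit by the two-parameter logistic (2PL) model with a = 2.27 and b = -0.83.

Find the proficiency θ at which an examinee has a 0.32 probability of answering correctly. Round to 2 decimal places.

-1.16

P(θ) = 1 / (1 + exp(−a(θ − b)))
logit = ln(0.3200/0.6800) = -0.7538
θ = b + logit/(a) = -0.83 + (-0.7538)/2.2700 = -1.1621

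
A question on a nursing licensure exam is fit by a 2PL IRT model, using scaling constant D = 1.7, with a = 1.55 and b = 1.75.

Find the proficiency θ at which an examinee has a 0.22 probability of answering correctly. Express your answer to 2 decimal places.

1.27

P(θ) = 1 / (1 + exp(−D·a(θ − b)))
logit = ln(0.2200/0.7800) = -1.2657
θ = b + logit/(1.7·a) = 1.75 + (-1.2657)/2.6350 = 1.2697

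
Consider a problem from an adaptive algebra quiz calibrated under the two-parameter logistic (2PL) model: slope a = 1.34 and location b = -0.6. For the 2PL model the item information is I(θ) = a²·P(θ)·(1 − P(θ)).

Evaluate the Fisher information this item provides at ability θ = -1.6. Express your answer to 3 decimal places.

0.295

P = 1/(1+e^{1.3400}) = 0.2075
P(1−P) = 0.2075 × 0.7925 = 0.1644
I = a² × P(1−P) = 1.34² × 0.1644 = 0.29529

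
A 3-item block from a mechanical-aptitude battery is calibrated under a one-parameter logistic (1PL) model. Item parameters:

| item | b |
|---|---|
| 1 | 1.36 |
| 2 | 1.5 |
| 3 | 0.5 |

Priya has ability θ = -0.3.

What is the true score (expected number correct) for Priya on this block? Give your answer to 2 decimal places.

0.61

P(θ) = 1 / (1 + exp(−(θ − b)))
P_1 = 1/(1+e^{1.6600}) = 0.1598
P_2 = 1/(1+e^{1.8000}) = 0.1419
P_3 = 1/(1+e^{0.8000}) = 0.3100
E[score] = 0.1598 + 0.1419 + 0.3100 = 0.6116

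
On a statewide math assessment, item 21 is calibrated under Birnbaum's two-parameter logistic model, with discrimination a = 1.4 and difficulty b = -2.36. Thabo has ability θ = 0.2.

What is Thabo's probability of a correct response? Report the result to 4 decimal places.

0.9730

P(θ) = 1 / (1 + exp(−a(θ − b)))
Exponent: 1.4 × (0.2 − (-2.36)) = 3.5840
1/(1 + e^{-3.5840}) = 0.9730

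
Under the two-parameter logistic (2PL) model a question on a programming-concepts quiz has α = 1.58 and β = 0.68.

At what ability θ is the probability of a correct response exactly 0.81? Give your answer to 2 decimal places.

P(θ) = 1 / (1 + exp(−α(θ − β)))
logit = ln(0.8100/0.1900) = 1.4500
θ = β + logit/(α) = 0.68 + 1.4500/1.5800 = 1.5977

1.60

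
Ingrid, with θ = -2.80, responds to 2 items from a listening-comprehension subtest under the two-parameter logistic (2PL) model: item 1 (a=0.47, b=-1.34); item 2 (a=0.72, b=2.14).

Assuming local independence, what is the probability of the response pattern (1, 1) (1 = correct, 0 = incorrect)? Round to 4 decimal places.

P(θ) = 1 / (1 + exp(−a(θ − b)))
P_1 = 1/(1+e^{0.6862}) = 0.3349
P_2 = 1/(1+e^{3.5568}) = 0.0277
L = P_1 × P_2 = 0.3349 × 0.0277 = 0.00929

0.0093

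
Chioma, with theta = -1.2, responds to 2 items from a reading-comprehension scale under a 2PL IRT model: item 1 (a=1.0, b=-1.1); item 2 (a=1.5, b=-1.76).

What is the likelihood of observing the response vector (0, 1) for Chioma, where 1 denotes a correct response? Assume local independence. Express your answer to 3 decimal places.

0.367

P(theta) = 1 / (1 + exp(−a(theta − b)))
P_1 = 1/(1+e^{0.1000}) = 0.4750
P_2 = 1/(1+e^{-0.8400}) = 0.6985
L = (1−P_1) × P_2 = 0.5250 × 0.6985 = 0.36668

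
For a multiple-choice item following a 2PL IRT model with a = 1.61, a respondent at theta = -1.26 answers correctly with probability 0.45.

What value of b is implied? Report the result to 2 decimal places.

P(theta) = 1 / (1 + exp(−a(theta − b)))
logit(0.45) = ln(0.45/0.55) = -0.2007
b = theta − logit/(a) = -1.26 − (-0.2007)/1.6100 = -1.1354

-1.14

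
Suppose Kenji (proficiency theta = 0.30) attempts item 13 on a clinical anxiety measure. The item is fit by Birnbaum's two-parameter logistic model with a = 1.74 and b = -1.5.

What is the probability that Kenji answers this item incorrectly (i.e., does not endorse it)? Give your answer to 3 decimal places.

0.042

P(theta) = 1 / (1 + exp(−a(theta − b)))
Exponent: 1.74 × (0.30 − (-1.5)) = 3.1320
1/(1 + e^{-3.1320}) = 0.9582
P(incorrect) = 1 − 0.9582 = 0.0418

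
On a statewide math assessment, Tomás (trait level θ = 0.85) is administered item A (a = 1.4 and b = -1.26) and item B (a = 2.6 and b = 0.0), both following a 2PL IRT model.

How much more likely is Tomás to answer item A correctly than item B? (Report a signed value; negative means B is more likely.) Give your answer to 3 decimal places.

0.049

P(θ) = 1 / (1 + exp(−a(θ − b)))
P_A = 0.9505
P_B = 0.9011
P_A − P_B = 0.0493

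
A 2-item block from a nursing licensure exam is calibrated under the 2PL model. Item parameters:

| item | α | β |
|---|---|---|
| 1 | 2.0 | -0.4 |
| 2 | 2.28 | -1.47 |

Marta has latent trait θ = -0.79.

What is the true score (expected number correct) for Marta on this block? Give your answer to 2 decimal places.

1.14

P(θ) = 1 / (1 + exp(−α(θ − β)))
P_1 = 1/(1+e^{0.7800}) = 0.3143
P_2 = 1/(1+e^{-1.5504}) = 0.8250
E[score] = 0.3143 + 0.8250 = 1.1393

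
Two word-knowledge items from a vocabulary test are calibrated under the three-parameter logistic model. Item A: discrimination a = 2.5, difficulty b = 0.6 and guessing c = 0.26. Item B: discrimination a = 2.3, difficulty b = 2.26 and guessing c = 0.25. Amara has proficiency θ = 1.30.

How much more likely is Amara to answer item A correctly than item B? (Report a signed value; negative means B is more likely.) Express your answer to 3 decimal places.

0.566

P(θ) = c + (1 − c) · 1 / (1 + exp(−a(θ − b)))
P_A = 0.8904
P_B = 0.3243
P_A − P_B = 0.5662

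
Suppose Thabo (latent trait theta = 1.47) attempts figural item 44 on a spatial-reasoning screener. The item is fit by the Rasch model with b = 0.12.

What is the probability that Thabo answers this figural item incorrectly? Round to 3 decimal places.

0.206

P(theta) = 1 / (1 + exp(−(theta − b)))
Exponent: (1.47 − 0.12) = 1.3500
1/(1 + e^{-1.3500}) = 0.7941
P = 0.7941
P(incorrect) = 1 − 0.7941 = 0.2059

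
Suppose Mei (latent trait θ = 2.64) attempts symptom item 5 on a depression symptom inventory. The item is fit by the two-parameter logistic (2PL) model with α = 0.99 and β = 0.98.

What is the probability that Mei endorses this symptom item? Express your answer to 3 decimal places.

P(θ) = 1 / (1 + exp(−α(θ − β)))
Exponent: 0.99 × (2.64 − 0.98) = 1.6434
1/(1 + e^{-1.6434}) = 0.8380

0.838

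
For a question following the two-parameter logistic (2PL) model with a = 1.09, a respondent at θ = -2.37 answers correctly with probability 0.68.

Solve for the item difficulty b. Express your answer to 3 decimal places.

-3.062

P(θ) = 1 / (1 + exp(−a(θ − b)))
logit(0.68) = ln(0.68/0.32) = 0.7538
b = θ − logit/(a) = -2.37 − 0.7538/1.0900 = -3.0615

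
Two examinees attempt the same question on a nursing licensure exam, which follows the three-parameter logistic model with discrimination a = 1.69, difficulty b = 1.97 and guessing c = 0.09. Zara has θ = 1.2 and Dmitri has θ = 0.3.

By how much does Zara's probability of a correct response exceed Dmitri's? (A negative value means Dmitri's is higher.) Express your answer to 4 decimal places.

0.1436

P(θ) = c + (1 − c) · 1 / (1 + exp(−a(θ − b)))
P(Zara) = 0.2847  [exponent -1.3013]
P(Dmitri) = 0.1411  [exponent -2.8223]
Difference = 0.2847 − 0.1411 = 0.1436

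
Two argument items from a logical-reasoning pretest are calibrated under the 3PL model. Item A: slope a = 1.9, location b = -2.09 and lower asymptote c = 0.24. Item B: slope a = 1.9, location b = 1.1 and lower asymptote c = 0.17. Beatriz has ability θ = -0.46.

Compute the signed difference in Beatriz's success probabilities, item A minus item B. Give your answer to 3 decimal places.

0.756

P(θ) = c + (1 − c) · 1 / (1 + exp(−a(θ − b)))
P_A = 0.9671
P_B = 0.2107
P_A − P_B = 0.7564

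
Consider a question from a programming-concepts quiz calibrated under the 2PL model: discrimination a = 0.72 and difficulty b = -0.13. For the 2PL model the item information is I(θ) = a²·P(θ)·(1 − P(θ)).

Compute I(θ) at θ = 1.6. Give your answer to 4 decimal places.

0.0900

P = 1/(1+e^{-1.2456}) = 0.7765
P(1−P) = 0.7765 × 0.2235 = 0.1735
I = a² × P(1−P) = 0.72² × 0.1735 = 0.08996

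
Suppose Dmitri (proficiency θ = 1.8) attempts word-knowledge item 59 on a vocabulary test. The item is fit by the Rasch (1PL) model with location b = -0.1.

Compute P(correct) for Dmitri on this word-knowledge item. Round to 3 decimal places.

P(θ) = 1 / (1 + exp(−(θ − b)))
Exponent: (1.8 − (-0.1)) = 1.9000
1/(1 + e^{-1.9000}) = 0.8699
P = 0.8699

0.870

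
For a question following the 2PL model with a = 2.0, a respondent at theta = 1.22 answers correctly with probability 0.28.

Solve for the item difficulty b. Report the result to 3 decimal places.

1.692

P(theta) = 1 / (1 + exp(−a(theta − b)))
logit(0.28) = ln(0.28/0.72) = -0.9445
b = theta − logit/(a) = 1.22 − (-0.9445)/2.0000 = 1.6922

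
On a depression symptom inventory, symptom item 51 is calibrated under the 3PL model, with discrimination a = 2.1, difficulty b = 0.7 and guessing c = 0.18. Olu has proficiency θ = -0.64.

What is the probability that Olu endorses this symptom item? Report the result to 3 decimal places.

P(θ) = c + (1 − c) · 1 / (1 + exp(−a(θ − b)))
Exponent: 2.1 × (-0.64 − 0.7) = -2.8140
1/(1 + e^{2.8140}) = 0.0566
P = 0.18 + 0.82 × 0.0566 = 0.2264

0.226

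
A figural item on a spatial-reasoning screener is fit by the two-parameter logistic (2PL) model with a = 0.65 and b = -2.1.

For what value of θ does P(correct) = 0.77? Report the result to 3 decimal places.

-0.241

P(θ) = 1 / (1 + exp(−a(θ − b)))
logit = ln(0.7700/0.2300) = 1.2083
θ = b + logit/(a) = -2.1 + 1.2083/0.6500 = -0.2411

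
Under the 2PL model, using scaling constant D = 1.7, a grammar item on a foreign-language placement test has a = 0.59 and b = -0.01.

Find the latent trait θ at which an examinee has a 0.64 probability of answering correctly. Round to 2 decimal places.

P(θ) = 1 / (1 + exp(−D·a(θ − b)))
logit = ln(0.6400/0.3600) = 0.5754
θ = b + logit/(1.7·a) = -0.01 + 0.5754/1.0030 = 0.5636

0.56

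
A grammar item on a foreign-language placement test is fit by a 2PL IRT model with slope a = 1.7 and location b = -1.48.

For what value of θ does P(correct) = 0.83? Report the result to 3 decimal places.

P(θ) = 1 / (1 + exp(−a(θ − b)))
logit = ln(0.8300/0.1700) = 1.5856
θ = b + logit/(a) = -1.48 + 1.5856/1.7000 = -0.5473

-0.547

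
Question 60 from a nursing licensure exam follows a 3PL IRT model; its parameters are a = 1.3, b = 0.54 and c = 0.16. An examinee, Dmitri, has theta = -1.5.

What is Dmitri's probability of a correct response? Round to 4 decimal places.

P(theta) = c + (1 − c) · 1 / (1 + exp(−a(theta − b)))
Exponent: 1.3 × (-1.5 − 0.54) = -2.6520
1/(1 + e^{2.6520}) = 0.0659
P = 0.16 + 0.84 × 0.0659 = 0.2153

0.2153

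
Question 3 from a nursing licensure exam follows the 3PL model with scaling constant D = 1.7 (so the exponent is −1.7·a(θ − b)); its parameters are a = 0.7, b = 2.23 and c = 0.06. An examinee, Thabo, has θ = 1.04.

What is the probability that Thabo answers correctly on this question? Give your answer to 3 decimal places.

P(θ) = c + (1 − c) · 1 / (1 + exp(−D·a(θ − b)))
Exponent: 1.7 × 0.7 × (1.04 − 2.23) = -1.4161
1/(1 + e^{1.4161}) = 0.1953
P = 0.06 + 0.94 × 0.1953 = 0.2436

0.244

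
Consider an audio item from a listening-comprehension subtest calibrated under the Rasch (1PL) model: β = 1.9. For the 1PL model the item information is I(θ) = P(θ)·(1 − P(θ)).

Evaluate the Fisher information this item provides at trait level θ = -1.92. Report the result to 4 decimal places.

P = 1/(1+e^{3.8200}) = 0.0215
P(1−P) = 0.0215 × 0.9785 = 0.0210
I = P(1−P) = 0.02100

0.0210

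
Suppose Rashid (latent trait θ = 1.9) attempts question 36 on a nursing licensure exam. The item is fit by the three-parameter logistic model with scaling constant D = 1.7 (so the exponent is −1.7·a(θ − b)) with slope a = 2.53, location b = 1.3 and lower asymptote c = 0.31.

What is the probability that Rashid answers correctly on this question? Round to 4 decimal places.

0.9514

P(θ) = c + (1 − c) · 1 / (1 + exp(−D·a(θ − b)))
Exponent: 1.7 × 2.53 × (1.9 − 1.3) = 2.5806
1/(1 + e^{-2.5806}) = 0.9296
P = 0.31 + 0.69 × 0.9296 = 0.9514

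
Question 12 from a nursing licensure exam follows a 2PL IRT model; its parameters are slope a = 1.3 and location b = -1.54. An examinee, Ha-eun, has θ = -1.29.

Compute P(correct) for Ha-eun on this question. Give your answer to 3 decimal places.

0.581

P(θ) = 1 / (1 + exp(−a(θ − b)))
Exponent: 1.3 × (-1.29 − (-1.54)) = 0.3250
1/(1 + e^{-0.3250}) = 0.5805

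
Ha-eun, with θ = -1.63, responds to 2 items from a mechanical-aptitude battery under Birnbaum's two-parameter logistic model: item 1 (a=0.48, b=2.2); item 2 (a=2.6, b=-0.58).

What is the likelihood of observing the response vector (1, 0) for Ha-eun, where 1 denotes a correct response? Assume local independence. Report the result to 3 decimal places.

P(θ) = 1 / (1 + exp(−a(θ − b)))
P_1 = 1/(1+e^{1.8384}) = 0.1372
P_2 = 1/(1+e^{2.7300}) = 0.0612
L = P_1 × (1−P_2) = 0.1372 × 0.9388 = 0.12884

0.129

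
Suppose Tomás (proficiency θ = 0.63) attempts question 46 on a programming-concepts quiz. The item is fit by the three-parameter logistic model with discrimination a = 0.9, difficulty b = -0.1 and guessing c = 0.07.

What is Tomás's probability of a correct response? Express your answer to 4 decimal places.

0.6825

P(θ) = c + (1 − c) · 1 / (1 + exp(−a(θ − b)))
Exponent: 0.9 × (0.63 − (-0.1)) = 0.6570
1/(1 + e^{-0.6570}) = 0.6586
P = 0.07 + 0.93 × 0.6586 = 0.6825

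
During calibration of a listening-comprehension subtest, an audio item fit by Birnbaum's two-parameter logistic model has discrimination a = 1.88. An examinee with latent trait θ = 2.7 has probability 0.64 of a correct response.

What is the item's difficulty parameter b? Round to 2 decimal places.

P(θ) = 1 / (1 + exp(−a(θ − b)))
logit(0.64) = ln(0.64/0.36) = 0.5754
b = θ − logit/(a) = 2.7 − 0.5754/1.8800 = 2.3940

2.39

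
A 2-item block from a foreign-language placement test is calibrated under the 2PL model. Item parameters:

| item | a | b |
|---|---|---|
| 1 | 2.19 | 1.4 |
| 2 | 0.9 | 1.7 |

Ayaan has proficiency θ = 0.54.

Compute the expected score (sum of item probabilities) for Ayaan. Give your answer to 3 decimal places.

0.392

P(θ) = 1 / (1 + exp(−a(θ − b)))
P_1 = 1/(1+e^{1.8834}) = 0.1320
P_2 = 1/(1+e^{1.0440}) = 0.2604
E[score] = 0.1320 + 0.2604 = 0.3924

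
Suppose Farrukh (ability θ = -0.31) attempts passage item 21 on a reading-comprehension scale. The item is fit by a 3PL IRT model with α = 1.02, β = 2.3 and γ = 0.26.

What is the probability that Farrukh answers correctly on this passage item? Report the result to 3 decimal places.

P(θ) = γ + (1 − γ) · 1 / (1 + exp(−α(θ − β)))
Exponent: 1.02 × (-0.31 − 2.3) = -2.6622
1/(1 + e^{2.6622}) = 0.0652
P = 0.26 + 0.74 × 0.0652 = 0.3083

0.308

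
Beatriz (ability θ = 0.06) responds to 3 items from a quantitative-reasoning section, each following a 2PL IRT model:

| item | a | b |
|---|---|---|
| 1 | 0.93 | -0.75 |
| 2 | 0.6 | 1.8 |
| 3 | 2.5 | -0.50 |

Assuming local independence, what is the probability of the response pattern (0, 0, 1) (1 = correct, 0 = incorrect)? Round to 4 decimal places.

P(θ) = 1 / (1 + exp(−a(θ − b)))
P_1 = 1/(1+e^{-0.7533}) = 0.6799
P_2 = 1/(1+e^{1.0440}) = 0.2604
P_3 = 1/(1+e^{-1.4000}) = 0.8022
L = (1−P_1) × (1−P_2) × P_3 = 0.3201 × 0.7396 × 0.8022 = 0.18992

0.1899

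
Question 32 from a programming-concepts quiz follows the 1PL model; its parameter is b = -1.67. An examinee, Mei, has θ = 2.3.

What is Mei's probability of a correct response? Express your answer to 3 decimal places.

P(θ) = 1 / (1 + exp(−(θ − b)))
Exponent: (2.3 − (-1.67)) = 3.9700
1/(1 + e^{-3.9700}) = 0.9815
P = 0.9815

0.981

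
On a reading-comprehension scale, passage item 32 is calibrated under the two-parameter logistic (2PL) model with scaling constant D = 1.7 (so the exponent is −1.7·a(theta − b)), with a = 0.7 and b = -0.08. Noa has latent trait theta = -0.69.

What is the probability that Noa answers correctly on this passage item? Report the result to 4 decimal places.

P(theta) = 1 / (1 + exp(−D·a(theta − b)))
Exponent: 1.7 × 0.7 × (-0.69 − (-0.08)) = -0.7259
1/(1 + e^{0.7259}) = 0.3261
P = 0.3261

0.3261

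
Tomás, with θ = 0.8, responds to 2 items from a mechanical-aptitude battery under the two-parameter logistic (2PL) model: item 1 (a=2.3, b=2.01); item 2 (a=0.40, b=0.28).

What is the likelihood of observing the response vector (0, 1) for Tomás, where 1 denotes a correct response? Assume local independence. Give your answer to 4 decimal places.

0.5197

P(θ) = 1 / (1 + exp(−a(θ − b)))
P_1 = 1/(1+e^{2.7830}) = 0.0582
P_2 = 1/(1+e^{-0.2080}) = 0.5518
L = (1−P_1) × P_2 = 0.9418 × 0.5518 = 0.51967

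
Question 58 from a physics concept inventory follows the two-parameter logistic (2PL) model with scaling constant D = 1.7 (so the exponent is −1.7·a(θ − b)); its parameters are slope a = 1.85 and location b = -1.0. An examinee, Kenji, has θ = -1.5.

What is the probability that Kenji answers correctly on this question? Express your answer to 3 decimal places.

0.172

P(θ) = 1 / (1 + exp(−D·a(θ − b)))
Exponent: 1.7 × 1.85 × (-1.5 − (-1.0)) = -1.5725
1/(1 + e^{1.5725}) = 0.1719
P = 0.1719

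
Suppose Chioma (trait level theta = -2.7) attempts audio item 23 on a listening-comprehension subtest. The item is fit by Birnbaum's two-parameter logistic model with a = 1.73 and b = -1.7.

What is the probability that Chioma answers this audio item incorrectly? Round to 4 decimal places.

P(theta) = 1 / (1 + exp(−a(theta − b)))
Exponent: 1.73 × (-2.7 − (-1.7)) = -1.7300
1/(1 + e^{1.7300}) = 0.1506
P(incorrect) = 1 − 0.1506 = 0.8494

0.8494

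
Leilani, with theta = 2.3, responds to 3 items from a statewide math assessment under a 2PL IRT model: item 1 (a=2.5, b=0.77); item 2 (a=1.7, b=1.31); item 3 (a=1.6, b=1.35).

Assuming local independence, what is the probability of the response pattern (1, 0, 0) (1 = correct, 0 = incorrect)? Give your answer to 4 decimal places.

P(theta) = 1 / (1 + exp(−a(theta − b)))
P_1 = 1/(1+e^{-3.8250}) = 0.9786
P_2 = 1/(1+e^{-1.6830}) = 0.8433
P_3 = 1/(1+e^{-1.5200}) = 0.8205
L = P_1 × (1−P_2) × (1−P_3) = 0.9786 × 0.1567 × 0.1795 = 0.02752

0.0275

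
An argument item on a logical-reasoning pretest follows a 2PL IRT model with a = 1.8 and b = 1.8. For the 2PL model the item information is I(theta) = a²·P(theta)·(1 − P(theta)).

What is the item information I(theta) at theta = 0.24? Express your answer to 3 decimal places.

P = 1/(1+e^{2.8080}) = 0.0569
P(1−P) = 0.0569 × 0.9431 = 0.0537
I = a² × P(1−P) = 1.8² × 0.0537 = 0.17385

0.174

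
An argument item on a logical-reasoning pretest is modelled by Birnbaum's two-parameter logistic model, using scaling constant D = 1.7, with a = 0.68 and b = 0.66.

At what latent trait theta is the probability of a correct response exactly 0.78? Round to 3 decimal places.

P(theta) = 1 / (1 + exp(−D·a(theta − b)))
logit = ln(0.7800/0.2200) = 1.2657
theta = b + logit/(1.7·a) = 0.66 + 1.2657/1.1560 = 1.7549

1.755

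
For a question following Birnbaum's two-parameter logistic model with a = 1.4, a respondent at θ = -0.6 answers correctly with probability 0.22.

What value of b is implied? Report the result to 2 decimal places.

P(θ) = 1 / (1 + exp(−a(θ − b)))
logit(0.22) = ln(0.22/0.78) = -1.2657
b = θ − logit/(a) = -0.6 − (-1.2657)/1.4000 = 0.3040

0.30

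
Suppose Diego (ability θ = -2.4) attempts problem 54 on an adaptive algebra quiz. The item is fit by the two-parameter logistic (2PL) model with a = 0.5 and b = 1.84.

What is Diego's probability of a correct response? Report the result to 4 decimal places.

0.1072

P(θ) = 1 / (1 + exp(−a(θ − b)))
Exponent: 0.5 × (-2.4 − 1.84) = -2.1200
1/(1 + e^{2.1200}) = 0.1072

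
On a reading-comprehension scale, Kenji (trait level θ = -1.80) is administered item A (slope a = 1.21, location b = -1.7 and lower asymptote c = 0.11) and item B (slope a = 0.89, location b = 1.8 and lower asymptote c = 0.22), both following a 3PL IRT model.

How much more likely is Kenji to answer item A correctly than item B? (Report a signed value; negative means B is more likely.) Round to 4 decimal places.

0.2777

P(θ) = c + (1 − c) · 1 / (1 + exp(−a(θ − b)))
P_A = 0.5281
P_B = 0.2504
P_A − P_B = 0.2777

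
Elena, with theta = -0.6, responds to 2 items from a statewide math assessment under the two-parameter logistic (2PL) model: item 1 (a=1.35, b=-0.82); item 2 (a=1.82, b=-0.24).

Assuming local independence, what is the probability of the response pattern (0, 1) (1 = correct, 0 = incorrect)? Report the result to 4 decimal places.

P(theta) = 1 / (1 + exp(−a(theta − b)))
P_1 = 1/(1+e^{-0.2970}) = 0.5737
P_2 = 1/(1+e^{0.6552}) = 0.3418
L = (1−P_1) × P_2 = 0.4263 × 0.3418 = 0.14571

0.1457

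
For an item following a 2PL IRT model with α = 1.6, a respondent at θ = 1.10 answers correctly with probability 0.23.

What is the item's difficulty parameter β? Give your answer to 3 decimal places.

1.855

P(θ) = 1 / (1 + exp(−α(θ − β)))
logit(0.23) = ln(0.23/0.77) = -1.2083
β = θ − logit/(α) = 1.10 − (-1.2083)/1.6000 = 1.8552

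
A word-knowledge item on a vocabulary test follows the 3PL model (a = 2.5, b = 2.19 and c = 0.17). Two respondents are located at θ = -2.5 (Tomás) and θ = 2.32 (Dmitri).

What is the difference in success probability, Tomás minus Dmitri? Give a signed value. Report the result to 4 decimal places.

P(θ) = c + (1 − c) · 1 / (1 + exp(−a(θ − b)))
P(Tomás) = 0.1700  [exponent -11.7250]
P(Dmitri) = 0.6519  [exponent 0.3250]
Difference = 0.1700 − 0.6519 = -0.4818

-0.4818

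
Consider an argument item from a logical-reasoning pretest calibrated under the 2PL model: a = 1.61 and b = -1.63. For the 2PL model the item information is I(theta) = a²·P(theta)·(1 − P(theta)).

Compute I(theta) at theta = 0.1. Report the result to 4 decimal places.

P = 1/(1+e^{-2.7853}) = 0.9419
P(1−P) = 0.9419 × 0.0581 = 0.0547
I = a² × P(1−P) = 1.61² × 0.0547 = 0.14191

0.1419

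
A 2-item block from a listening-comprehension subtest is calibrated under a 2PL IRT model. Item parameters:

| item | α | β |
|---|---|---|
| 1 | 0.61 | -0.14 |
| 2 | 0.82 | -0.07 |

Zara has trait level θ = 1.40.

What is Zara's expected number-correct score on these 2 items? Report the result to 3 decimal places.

P(θ) = 1 / (1 + exp(−α(θ − β)))
P_1 = 1/(1+e^{-0.9394}) = 0.7190
P_2 = 1/(1+e^{-1.2054}) = 0.7695
E[score] = 0.7190 + 0.7695 = 1.4885

1.488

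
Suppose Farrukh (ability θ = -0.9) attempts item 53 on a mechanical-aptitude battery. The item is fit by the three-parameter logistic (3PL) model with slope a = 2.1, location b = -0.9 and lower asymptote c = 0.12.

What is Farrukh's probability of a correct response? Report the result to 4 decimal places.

P(θ) = c + (1 − c) · 1 / (1 + exp(−a(θ − b)))
Exponent: 2.1 × (-0.9 − (-0.9)) = 0.0000
1/(1 + e^{0.0000}) = 0.5000
P = 0.12 + 0.88 × 0.5000 = 0.5600

0.5600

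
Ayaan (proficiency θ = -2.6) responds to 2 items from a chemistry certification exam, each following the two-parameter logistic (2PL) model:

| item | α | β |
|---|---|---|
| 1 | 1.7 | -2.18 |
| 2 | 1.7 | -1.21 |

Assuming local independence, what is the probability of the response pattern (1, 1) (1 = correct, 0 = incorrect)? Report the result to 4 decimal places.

P(θ) = 1 / (1 + exp(−α(θ − β)))
P_1 = 1/(1+e^{0.7140}) = 0.3287
P_2 = 1/(1+e^{2.3630}) = 0.0860
L = P_1 × P_2 = 0.3287 × 0.0860 = 0.02828

0.0283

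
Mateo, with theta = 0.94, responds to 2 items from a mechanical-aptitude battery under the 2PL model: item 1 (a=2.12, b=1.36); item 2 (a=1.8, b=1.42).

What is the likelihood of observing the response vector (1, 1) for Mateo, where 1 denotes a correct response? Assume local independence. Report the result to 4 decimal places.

0.0863

P(theta) = 1 / (1 + exp(−a(theta − b)))
P_1 = 1/(1+e^{0.8904}) = 0.2910
P_2 = 1/(1+e^{0.8640}) = 0.2965
L = P_1 × P_2 = 0.2910 × 0.2965 = 0.08629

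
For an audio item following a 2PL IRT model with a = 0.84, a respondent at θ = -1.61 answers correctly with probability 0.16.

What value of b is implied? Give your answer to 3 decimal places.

0.364

P(θ) = 1 / (1 + exp(−a(θ − b)))
logit(0.16) = ln(0.16/0.84) = -1.6582
b = θ − logit/(a) = -1.61 − (-1.6582)/0.8400 = 0.3641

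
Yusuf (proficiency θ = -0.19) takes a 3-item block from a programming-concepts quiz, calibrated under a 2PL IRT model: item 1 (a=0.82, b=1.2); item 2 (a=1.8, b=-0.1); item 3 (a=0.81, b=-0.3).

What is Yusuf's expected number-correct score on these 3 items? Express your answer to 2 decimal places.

P(θ) = 1 / (1 + exp(−a(θ − b)))
P_1 = 1/(1+e^{1.1398}) = 0.2424
P_2 = 1/(1+e^{0.1620}) = 0.4596
P_3 = 1/(1+e^{-0.0891}) = 0.5223
E[score] = 0.2424 + 0.4596 + 0.5223 = 1.2242

1.22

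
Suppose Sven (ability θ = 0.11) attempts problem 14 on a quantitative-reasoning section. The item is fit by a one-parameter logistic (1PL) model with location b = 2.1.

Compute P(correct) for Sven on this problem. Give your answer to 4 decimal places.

P(θ) = 1 / (1 + exp(−(θ − b)))
Exponent: (0.11 − 2.1) = -1.9900
1/(1 + e^{1.9900}) = 0.1203
P = 0.1203

0.1203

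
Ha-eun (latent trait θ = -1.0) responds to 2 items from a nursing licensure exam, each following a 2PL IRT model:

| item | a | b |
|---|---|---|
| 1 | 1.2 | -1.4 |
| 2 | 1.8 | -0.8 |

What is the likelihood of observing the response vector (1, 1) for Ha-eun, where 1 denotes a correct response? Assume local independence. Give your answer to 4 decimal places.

P(θ) = 1 / (1 + exp(−a(θ − b)))
P_1 = 1/(1+e^{-0.4800}) = 0.6177
P_2 = 1/(1+e^{0.3600}) = 0.4110
L = P_1 × P_2 = 0.6177 × 0.4110 = 0.25387

0.2539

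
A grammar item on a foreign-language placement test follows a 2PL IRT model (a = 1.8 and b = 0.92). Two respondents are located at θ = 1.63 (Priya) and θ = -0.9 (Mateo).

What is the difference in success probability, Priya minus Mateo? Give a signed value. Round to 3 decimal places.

0.746

P(θ) = 1 / (1 + exp(−a(θ − b)))
P(Priya) = 0.7821  [exponent 1.2780]
P(Mateo) = 0.0364  [exponent -3.2760]
Difference = 0.7821 − 0.0364 = 0.7457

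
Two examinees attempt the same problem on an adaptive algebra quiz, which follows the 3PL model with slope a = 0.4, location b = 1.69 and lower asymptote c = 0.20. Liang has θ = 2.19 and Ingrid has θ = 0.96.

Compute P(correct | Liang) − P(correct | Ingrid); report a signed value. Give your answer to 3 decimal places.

0.098

P(θ) = c + (1 − c) · 1 / (1 + exp(−a(θ − b)))
P(Liang) = 0.6399  [exponent 0.2000]
P(Ingrid) = 0.5420  [exponent -0.2920]
Difference = 0.6399 − 0.5420 = 0.0979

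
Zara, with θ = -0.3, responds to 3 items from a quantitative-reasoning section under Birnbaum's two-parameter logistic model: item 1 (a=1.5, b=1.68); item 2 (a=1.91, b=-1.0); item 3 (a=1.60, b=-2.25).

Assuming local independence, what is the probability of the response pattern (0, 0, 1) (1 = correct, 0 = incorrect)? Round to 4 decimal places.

0.1895

P(θ) = 1 / (1 + exp(−a(θ − b)))
P_1 = 1/(1+e^{2.9700}) = 0.0488
P_2 = 1/(1+e^{-1.3370}) = 0.7920
P_3 = 1/(1+e^{-3.1200}) = 0.9577
L = (1−P_1) × (1−P_2) × P_3 = 0.9512 × 0.2080 × 0.9577 = 0.18949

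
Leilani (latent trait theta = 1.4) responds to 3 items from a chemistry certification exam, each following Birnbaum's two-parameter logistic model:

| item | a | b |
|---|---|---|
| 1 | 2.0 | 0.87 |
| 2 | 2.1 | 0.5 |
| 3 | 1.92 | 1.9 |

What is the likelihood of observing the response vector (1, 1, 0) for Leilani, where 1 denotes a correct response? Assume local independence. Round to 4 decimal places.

P(theta) = 1 / (1 + exp(−a(theta − b)))
P_1 = 1/(1+e^{-1.0600}) = 0.7427
P_2 = 1/(1+e^{-1.8900}) = 0.8688
P_3 = 1/(1+e^{0.9600}) = 0.2769
L = P_1 × P_2 × (1−P_3) = 0.7427 × 0.8688 × 0.7231 = 0.46657

0.4666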